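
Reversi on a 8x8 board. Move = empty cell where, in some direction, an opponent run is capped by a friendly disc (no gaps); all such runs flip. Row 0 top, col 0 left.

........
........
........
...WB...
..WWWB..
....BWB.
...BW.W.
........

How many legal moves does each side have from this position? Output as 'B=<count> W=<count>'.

-- B to move --
(2,2): no bracket -> illegal
(2,3): no bracket -> illegal
(2,4): no bracket -> illegal
(3,1): no bracket -> illegal
(3,2): flips 2 -> legal
(3,5): no bracket -> illegal
(4,1): flips 3 -> legal
(4,6): no bracket -> illegal
(5,1): no bracket -> illegal
(5,2): flips 1 -> legal
(5,3): no bracket -> illegal
(5,7): no bracket -> illegal
(6,5): flips 2 -> legal
(6,7): no bracket -> illegal
(7,3): no bracket -> illegal
(7,4): flips 1 -> legal
(7,5): no bracket -> illegal
(7,6): flips 1 -> legal
(7,7): no bracket -> illegal
B mobility = 6
-- W to move --
(2,3): no bracket -> illegal
(2,4): flips 1 -> legal
(2,5): flips 1 -> legal
(3,5): flips 2 -> legal
(3,6): no bracket -> illegal
(4,6): flips 2 -> legal
(4,7): no bracket -> illegal
(5,2): no bracket -> illegal
(5,3): flips 1 -> legal
(5,7): flips 1 -> legal
(6,2): flips 1 -> legal
(6,5): flips 1 -> legal
(6,7): no bracket -> illegal
(7,2): no bracket -> illegal
(7,3): no bracket -> illegal
(7,4): no bracket -> illegal
W mobility = 8

Answer: B=6 W=8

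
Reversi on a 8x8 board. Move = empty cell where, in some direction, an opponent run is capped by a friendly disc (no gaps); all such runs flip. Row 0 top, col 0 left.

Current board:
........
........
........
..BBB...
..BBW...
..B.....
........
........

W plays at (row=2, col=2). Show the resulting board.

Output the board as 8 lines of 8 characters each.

Answer: ........
........
..W.....
..BWB...
..BBW...
..B.....
........
........

Derivation:
Place W at (2,2); scan 8 dirs for brackets.
Dir NW: first cell '.' (not opp) -> no flip
Dir N: first cell '.' (not opp) -> no flip
Dir NE: first cell '.' (not opp) -> no flip
Dir W: first cell '.' (not opp) -> no flip
Dir E: first cell '.' (not opp) -> no flip
Dir SW: first cell '.' (not opp) -> no flip
Dir S: opp run (3,2) (4,2) (5,2), next='.' -> no flip
Dir SE: opp run (3,3) capped by W -> flip
All flips: (3,3)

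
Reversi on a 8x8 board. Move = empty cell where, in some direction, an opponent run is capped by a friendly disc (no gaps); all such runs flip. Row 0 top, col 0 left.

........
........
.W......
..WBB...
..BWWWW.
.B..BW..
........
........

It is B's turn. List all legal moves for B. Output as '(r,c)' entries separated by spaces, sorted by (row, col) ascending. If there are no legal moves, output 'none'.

(1,0): flips 3 -> legal
(1,1): no bracket -> illegal
(1,2): no bracket -> illegal
(2,0): no bracket -> illegal
(2,2): flips 1 -> legal
(2,3): no bracket -> illegal
(3,0): no bracket -> illegal
(3,1): flips 1 -> legal
(3,5): no bracket -> illegal
(3,6): flips 1 -> legal
(3,7): no bracket -> illegal
(4,1): no bracket -> illegal
(4,7): flips 4 -> legal
(5,2): flips 1 -> legal
(5,3): flips 1 -> legal
(5,6): flips 2 -> legal
(5,7): no bracket -> illegal
(6,4): no bracket -> illegal
(6,5): no bracket -> illegal
(6,6): flips 2 -> legal

Answer: (1,0) (2,2) (3,1) (3,6) (4,7) (5,2) (5,3) (5,6) (6,6)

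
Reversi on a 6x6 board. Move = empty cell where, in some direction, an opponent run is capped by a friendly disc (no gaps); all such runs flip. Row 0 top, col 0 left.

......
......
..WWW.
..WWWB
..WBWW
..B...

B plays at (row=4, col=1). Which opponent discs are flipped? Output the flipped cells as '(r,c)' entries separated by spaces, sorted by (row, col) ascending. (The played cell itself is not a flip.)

Dir NW: first cell '.' (not opp) -> no flip
Dir N: first cell '.' (not opp) -> no flip
Dir NE: opp run (3,2) (2,3), next='.' -> no flip
Dir W: first cell '.' (not opp) -> no flip
Dir E: opp run (4,2) capped by B -> flip
Dir SW: first cell '.' (not opp) -> no flip
Dir S: first cell '.' (not opp) -> no flip
Dir SE: first cell 'B' (not opp) -> no flip

Answer: (4,2)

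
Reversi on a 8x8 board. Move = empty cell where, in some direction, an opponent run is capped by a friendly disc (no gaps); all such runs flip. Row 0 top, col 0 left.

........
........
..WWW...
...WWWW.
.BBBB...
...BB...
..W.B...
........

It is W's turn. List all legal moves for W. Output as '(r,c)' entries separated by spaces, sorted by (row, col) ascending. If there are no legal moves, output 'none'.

(3,0): no bracket -> illegal
(3,1): no bracket -> illegal
(3,2): no bracket -> illegal
(4,0): no bracket -> illegal
(4,5): no bracket -> illegal
(5,0): no bracket -> illegal
(5,1): flips 1 -> legal
(5,2): flips 1 -> legal
(5,5): flips 1 -> legal
(6,3): flips 2 -> legal
(6,5): no bracket -> illegal
(7,3): no bracket -> illegal
(7,4): flips 3 -> legal
(7,5): no bracket -> illegal

Answer: (5,1) (5,2) (5,5) (6,3) (7,4)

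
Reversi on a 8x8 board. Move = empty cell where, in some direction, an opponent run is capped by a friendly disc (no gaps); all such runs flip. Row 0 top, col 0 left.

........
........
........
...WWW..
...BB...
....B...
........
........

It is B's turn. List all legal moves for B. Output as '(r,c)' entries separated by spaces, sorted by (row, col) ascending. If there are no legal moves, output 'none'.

(2,2): flips 1 -> legal
(2,3): flips 1 -> legal
(2,4): flips 1 -> legal
(2,5): flips 1 -> legal
(2,6): flips 1 -> legal
(3,2): no bracket -> illegal
(3,6): no bracket -> illegal
(4,2): no bracket -> illegal
(4,5): no bracket -> illegal
(4,6): no bracket -> illegal

Answer: (2,2) (2,3) (2,4) (2,5) (2,6)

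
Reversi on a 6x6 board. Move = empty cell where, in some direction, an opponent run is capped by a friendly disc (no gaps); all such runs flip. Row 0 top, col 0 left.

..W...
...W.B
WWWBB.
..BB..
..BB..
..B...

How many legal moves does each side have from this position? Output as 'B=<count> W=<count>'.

-- B to move --
(0,1): no bracket -> illegal
(0,3): flips 1 -> legal
(0,4): no bracket -> illegal
(1,0): flips 1 -> legal
(1,1): flips 1 -> legal
(1,2): flips 1 -> legal
(1,4): no bracket -> illegal
(3,0): no bracket -> illegal
(3,1): no bracket -> illegal
B mobility = 4
-- W to move --
(0,4): no bracket -> illegal
(0,5): no bracket -> illegal
(1,2): no bracket -> illegal
(1,4): no bracket -> illegal
(2,5): flips 2 -> legal
(3,1): no bracket -> illegal
(3,4): no bracket -> illegal
(3,5): flips 1 -> legal
(4,1): no bracket -> illegal
(4,4): flips 1 -> legal
(5,1): no bracket -> illegal
(5,3): flips 3 -> legal
(5,4): flips 2 -> legal
W mobility = 5

Answer: B=4 W=5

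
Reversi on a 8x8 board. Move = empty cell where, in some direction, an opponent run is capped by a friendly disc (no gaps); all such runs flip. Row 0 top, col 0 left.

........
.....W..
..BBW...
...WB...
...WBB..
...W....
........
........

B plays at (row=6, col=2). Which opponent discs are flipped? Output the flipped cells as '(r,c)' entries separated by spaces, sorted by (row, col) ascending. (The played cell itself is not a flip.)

Answer: (5,3)

Derivation:
Dir NW: first cell '.' (not opp) -> no flip
Dir N: first cell '.' (not opp) -> no flip
Dir NE: opp run (5,3) capped by B -> flip
Dir W: first cell '.' (not opp) -> no flip
Dir E: first cell '.' (not opp) -> no flip
Dir SW: first cell '.' (not opp) -> no flip
Dir S: first cell '.' (not opp) -> no flip
Dir SE: first cell '.' (not opp) -> no flip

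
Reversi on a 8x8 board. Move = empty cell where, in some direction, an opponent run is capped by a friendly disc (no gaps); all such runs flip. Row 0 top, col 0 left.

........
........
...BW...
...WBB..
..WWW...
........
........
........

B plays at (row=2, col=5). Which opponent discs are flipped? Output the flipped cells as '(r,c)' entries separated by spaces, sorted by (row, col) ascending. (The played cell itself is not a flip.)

Answer: (2,4)

Derivation:
Dir NW: first cell '.' (not opp) -> no flip
Dir N: first cell '.' (not opp) -> no flip
Dir NE: first cell '.' (not opp) -> no flip
Dir W: opp run (2,4) capped by B -> flip
Dir E: first cell '.' (not opp) -> no flip
Dir SW: first cell 'B' (not opp) -> no flip
Dir S: first cell 'B' (not opp) -> no flip
Dir SE: first cell '.' (not opp) -> no flip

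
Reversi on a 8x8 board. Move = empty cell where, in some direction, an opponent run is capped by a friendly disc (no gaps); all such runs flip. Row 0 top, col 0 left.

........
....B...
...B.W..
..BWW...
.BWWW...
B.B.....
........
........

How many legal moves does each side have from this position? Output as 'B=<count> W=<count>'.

-- B to move --
(1,5): no bracket -> illegal
(1,6): flips 3 -> legal
(2,2): no bracket -> illegal
(2,4): no bracket -> illegal
(2,6): no bracket -> illegal
(3,1): no bracket -> illegal
(3,5): flips 2 -> legal
(3,6): flips 1 -> legal
(4,5): flips 4 -> legal
(5,1): no bracket -> illegal
(5,3): flips 2 -> legal
(5,4): flips 1 -> legal
(5,5): no bracket -> illegal
B mobility = 6
-- W to move --
(0,3): flips 1 -> legal
(0,4): no bracket -> illegal
(0,5): no bracket -> illegal
(1,2): flips 1 -> legal
(1,3): flips 1 -> legal
(1,5): no bracket -> illegal
(2,1): flips 1 -> legal
(2,2): flips 1 -> legal
(2,4): no bracket -> illegal
(3,0): no bracket -> illegal
(3,1): flips 1 -> legal
(4,0): flips 1 -> legal
(5,1): no bracket -> illegal
(5,3): no bracket -> illegal
(6,0): no bracket -> illegal
(6,1): flips 1 -> legal
(6,2): flips 1 -> legal
(6,3): no bracket -> illegal
W mobility = 9

Answer: B=6 W=9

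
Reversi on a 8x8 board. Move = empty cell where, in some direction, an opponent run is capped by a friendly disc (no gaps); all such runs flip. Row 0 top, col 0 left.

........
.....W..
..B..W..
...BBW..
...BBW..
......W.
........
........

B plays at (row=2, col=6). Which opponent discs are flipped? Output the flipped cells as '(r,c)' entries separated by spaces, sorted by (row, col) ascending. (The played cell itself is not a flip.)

Answer: (3,5)

Derivation:
Dir NW: opp run (1,5), next='.' -> no flip
Dir N: first cell '.' (not opp) -> no flip
Dir NE: first cell '.' (not opp) -> no flip
Dir W: opp run (2,5), next='.' -> no flip
Dir E: first cell '.' (not opp) -> no flip
Dir SW: opp run (3,5) capped by B -> flip
Dir S: first cell '.' (not opp) -> no flip
Dir SE: first cell '.' (not opp) -> no flip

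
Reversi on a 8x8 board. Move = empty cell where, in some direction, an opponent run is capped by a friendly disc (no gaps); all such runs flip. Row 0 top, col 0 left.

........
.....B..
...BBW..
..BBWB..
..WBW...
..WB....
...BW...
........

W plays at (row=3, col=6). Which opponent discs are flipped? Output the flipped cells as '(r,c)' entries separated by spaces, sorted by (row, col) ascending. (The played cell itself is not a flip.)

Dir NW: first cell 'W' (not opp) -> no flip
Dir N: first cell '.' (not opp) -> no flip
Dir NE: first cell '.' (not opp) -> no flip
Dir W: opp run (3,5) capped by W -> flip
Dir E: first cell '.' (not opp) -> no flip
Dir SW: first cell '.' (not opp) -> no flip
Dir S: first cell '.' (not opp) -> no flip
Dir SE: first cell '.' (not opp) -> no flip

Answer: (3,5)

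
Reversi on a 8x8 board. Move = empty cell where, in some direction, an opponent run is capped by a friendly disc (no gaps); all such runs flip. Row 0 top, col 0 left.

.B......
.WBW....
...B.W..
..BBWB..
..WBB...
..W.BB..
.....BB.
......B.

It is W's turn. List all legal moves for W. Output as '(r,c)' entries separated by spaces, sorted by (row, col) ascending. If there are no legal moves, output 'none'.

(0,0): no bracket -> illegal
(0,2): no bracket -> illegal
(0,3): no bracket -> illegal
(1,0): no bracket -> illegal
(1,4): no bracket -> illegal
(2,1): no bracket -> illegal
(2,2): flips 1 -> legal
(2,4): flips 1 -> legal
(2,6): no bracket -> illegal
(3,1): flips 2 -> legal
(3,6): flips 1 -> legal
(4,1): no bracket -> illegal
(4,5): flips 3 -> legal
(4,6): no bracket -> illegal
(5,3): flips 3 -> legal
(5,6): no bracket -> illegal
(5,7): no bracket -> illegal
(6,3): no bracket -> illegal
(6,4): flips 2 -> legal
(6,7): no bracket -> illegal
(7,4): no bracket -> illegal
(7,5): no bracket -> illegal
(7,7): no bracket -> illegal

Answer: (2,2) (2,4) (3,1) (3,6) (4,5) (5,3) (6,4)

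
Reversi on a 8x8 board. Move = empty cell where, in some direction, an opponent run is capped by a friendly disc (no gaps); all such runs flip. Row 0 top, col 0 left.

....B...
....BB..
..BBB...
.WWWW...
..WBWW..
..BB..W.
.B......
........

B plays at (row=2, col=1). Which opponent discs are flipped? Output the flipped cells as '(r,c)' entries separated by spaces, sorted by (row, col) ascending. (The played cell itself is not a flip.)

Dir NW: first cell '.' (not opp) -> no flip
Dir N: first cell '.' (not opp) -> no flip
Dir NE: first cell '.' (not opp) -> no flip
Dir W: first cell '.' (not opp) -> no flip
Dir E: first cell 'B' (not opp) -> no flip
Dir SW: first cell '.' (not opp) -> no flip
Dir S: opp run (3,1), next='.' -> no flip
Dir SE: opp run (3,2) capped by B -> flip

Answer: (3,2)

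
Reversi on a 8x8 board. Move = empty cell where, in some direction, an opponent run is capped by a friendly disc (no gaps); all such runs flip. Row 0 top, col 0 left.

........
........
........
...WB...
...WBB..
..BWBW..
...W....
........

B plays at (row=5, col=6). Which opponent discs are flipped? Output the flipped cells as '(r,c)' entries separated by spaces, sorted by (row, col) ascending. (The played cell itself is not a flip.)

Dir NW: first cell 'B' (not opp) -> no flip
Dir N: first cell '.' (not opp) -> no flip
Dir NE: first cell '.' (not opp) -> no flip
Dir W: opp run (5,5) capped by B -> flip
Dir E: first cell '.' (not opp) -> no flip
Dir SW: first cell '.' (not opp) -> no flip
Dir S: first cell '.' (not opp) -> no flip
Dir SE: first cell '.' (not opp) -> no flip

Answer: (5,5)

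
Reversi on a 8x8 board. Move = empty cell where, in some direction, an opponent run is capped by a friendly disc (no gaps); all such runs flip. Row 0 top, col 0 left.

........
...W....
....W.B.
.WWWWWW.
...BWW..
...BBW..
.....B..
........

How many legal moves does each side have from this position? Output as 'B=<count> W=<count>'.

Answer: B=7 W=9

Derivation:
-- B to move --
(0,2): no bracket -> illegal
(0,3): no bracket -> illegal
(0,4): no bracket -> illegal
(1,2): no bracket -> illegal
(1,4): flips 3 -> legal
(1,5): no bracket -> illegal
(2,0): no bracket -> illegal
(2,1): flips 1 -> legal
(2,2): no bracket -> illegal
(2,3): flips 1 -> legal
(2,5): flips 4 -> legal
(2,7): flips 2 -> legal
(3,0): no bracket -> illegal
(3,7): no bracket -> illegal
(4,0): no bracket -> illegal
(4,1): no bracket -> illegal
(4,2): no bracket -> illegal
(4,6): flips 3 -> legal
(4,7): no bracket -> illegal
(5,6): flips 1 -> legal
(6,4): no bracket -> illegal
(6,6): no bracket -> illegal
B mobility = 7
-- W to move --
(1,5): no bracket -> illegal
(1,6): flips 1 -> legal
(1,7): flips 1 -> legal
(2,5): no bracket -> illegal
(2,7): no bracket -> illegal
(3,7): no bracket -> illegal
(4,2): flips 1 -> legal
(5,2): flips 3 -> legal
(5,6): no bracket -> illegal
(6,2): flips 1 -> legal
(6,3): flips 3 -> legal
(6,4): flips 1 -> legal
(6,6): no bracket -> illegal
(7,4): no bracket -> illegal
(7,5): flips 1 -> legal
(7,6): flips 3 -> legal
W mobility = 9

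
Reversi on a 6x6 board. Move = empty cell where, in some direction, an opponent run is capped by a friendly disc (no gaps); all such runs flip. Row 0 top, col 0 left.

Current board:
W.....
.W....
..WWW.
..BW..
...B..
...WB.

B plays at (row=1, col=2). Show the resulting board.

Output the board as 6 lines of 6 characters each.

Answer: W.....
.WB...
..BWW.
..BW..
...B..
...WB.

Derivation:
Place B at (1,2); scan 8 dirs for brackets.
Dir NW: first cell '.' (not opp) -> no flip
Dir N: first cell '.' (not opp) -> no flip
Dir NE: first cell '.' (not opp) -> no flip
Dir W: opp run (1,1), next='.' -> no flip
Dir E: first cell '.' (not opp) -> no flip
Dir SW: first cell '.' (not opp) -> no flip
Dir S: opp run (2,2) capped by B -> flip
Dir SE: opp run (2,3), next='.' -> no flip
All flips: (2,2)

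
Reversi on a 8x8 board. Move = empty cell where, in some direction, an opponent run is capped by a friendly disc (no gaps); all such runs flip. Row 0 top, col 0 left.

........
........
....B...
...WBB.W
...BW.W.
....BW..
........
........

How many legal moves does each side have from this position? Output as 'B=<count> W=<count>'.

-- B to move --
(2,2): no bracket -> illegal
(2,3): flips 1 -> legal
(2,6): no bracket -> illegal
(2,7): no bracket -> illegal
(3,2): flips 1 -> legal
(3,6): no bracket -> illegal
(4,2): flips 1 -> legal
(4,5): flips 1 -> legal
(4,7): no bracket -> illegal
(5,3): flips 1 -> legal
(5,6): flips 1 -> legal
(5,7): flips 1 -> legal
(6,4): no bracket -> illegal
(6,5): no bracket -> illegal
(6,6): no bracket -> illegal
B mobility = 7
-- W to move --
(1,3): flips 2 -> legal
(1,4): flips 2 -> legal
(1,5): flips 1 -> legal
(2,3): no bracket -> illegal
(2,5): no bracket -> illegal
(2,6): flips 1 -> legal
(3,2): no bracket -> illegal
(3,6): flips 2 -> legal
(4,2): flips 1 -> legal
(4,5): no bracket -> illegal
(5,2): no bracket -> illegal
(5,3): flips 2 -> legal
(6,3): no bracket -> illegal
(6,4): flips 1 -> legal
(6,5): no bracket -> illegal
W mobility = 8

Answer: B=7 W=8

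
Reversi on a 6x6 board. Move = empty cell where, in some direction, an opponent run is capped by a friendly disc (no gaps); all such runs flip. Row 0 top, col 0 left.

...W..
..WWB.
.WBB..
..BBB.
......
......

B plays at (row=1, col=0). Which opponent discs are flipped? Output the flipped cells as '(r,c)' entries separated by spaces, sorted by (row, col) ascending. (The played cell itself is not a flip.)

Answer: (2,1)

Derivation:
Dir NW: edge -> no flip
Dir N: first cell '.' (not opp) -> no flip
Dir NE: first cell '.' (not opp) -> no flip
Dir W: edge -> no flip
Dir E: first cell '.' (not opp) -> no flip
Dir SW: edge -> no flip
Dir S: first cell '.' (not opp) -> no flip
Dir SE: opp run (2,1) capped by B -> flip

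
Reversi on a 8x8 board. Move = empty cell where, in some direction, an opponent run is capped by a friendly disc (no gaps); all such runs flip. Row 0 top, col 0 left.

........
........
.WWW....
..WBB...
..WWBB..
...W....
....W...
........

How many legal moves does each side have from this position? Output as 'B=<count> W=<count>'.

-- B to move --
(1,0): no bracket -> illegal
(1,1): flips 1 -> legal
(1,2): flips 1 -> legal
(1,3): flips 1 -> legal
(1,4): no bracket -> illegal
(2,0): no bracket -> illegal
(2,4): no bracket -> illegal
(3,0): no bracket -> illegal
(3,1): flips 1 -> legal
(4,1): flips 2 -> legal
(5,1): flips 1 -> legal
(5,2): flips 1 -> legal
(5,4): no bracket -> illegal
(5,5): no bracket -> illegal
(6,2): flips 1 -> legal
(6,3): flips 2 -> legal
(6,5): no bracket -> illegal
(7,3): no bracket -> illegal
(7,4): no bracket -> illegal
(7,5): no bracket -> illegal
B mobility = 9
-- W to move --
(2,4): flips 1 -> legal
(2,5): flips 1 -> legal
(3,5): flips 3 -> legal
(3,6): no bracket -> illegal
(4,6): flips 2 -> legal
(5,4): no bracket -> illegal
(5,5): flips 2 -> legal
(5,6): flips 2 -> legal
W mobility = 6

Answer: B=9 W=6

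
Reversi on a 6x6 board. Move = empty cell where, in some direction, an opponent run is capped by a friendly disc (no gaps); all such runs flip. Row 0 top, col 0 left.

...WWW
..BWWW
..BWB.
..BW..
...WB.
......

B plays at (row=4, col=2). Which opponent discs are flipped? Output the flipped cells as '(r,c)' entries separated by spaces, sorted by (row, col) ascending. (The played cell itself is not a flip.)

Dir NW: first cell '.' (not opp) -> no flip
Dir N: first cell 'B' (not opp) -> no flip
Dir NE: opp run (3,3) capped by B -> flip
Dir W: first cell '.' (not opp) -> no flip
Dir E: opp run (4,3) capped by B -> flip
Dir SW: first cell '.' (not opp) -> no flip
Dir S: first cell '.' (not opp) -> no flip
Dir SE: first cell '.' (not opp) -> no flip

Answer: (3,3) (4,3)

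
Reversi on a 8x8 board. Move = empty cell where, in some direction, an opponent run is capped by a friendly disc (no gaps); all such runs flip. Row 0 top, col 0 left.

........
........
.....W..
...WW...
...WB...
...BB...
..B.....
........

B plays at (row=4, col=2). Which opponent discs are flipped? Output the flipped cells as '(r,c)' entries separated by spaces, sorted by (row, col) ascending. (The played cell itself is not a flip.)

Answer: (4,3)

Derivation:
Dir NW: first cell '.' (not opp) -> no flip
Dir N: first cell '.' (not opp) -> no flip
Dir NE: opp run (3,3), next='.' -> no flip
Dir W: first cell '.' (not opp) -> no flip
Dir E: opp run (4,3) capped by B -> flip
Dir SW: first cell '.' (not opp) -> no flip
Dir S: first cell '.' (not opp) -> no flip
Dir SE: first cell 'B' (not opp) -> no flip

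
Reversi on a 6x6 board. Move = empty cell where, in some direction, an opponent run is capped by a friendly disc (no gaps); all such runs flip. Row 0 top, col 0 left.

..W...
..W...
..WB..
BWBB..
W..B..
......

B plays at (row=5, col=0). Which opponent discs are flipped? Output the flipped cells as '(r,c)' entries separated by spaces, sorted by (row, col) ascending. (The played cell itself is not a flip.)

Answer: (4,0)

Derivation:
Dir NW: edge -> no flip
Dir N: opp run (4,0) capped by B -> flip
Dir NE: first cell '.' (not opp) -> no flip
Dir W: edge -> no flip
Dir E: first cell '.' (not opp) -> no flip
Dir SW: edge -> no flip
Dir S: edge -> no flip
Dir SE: edge -> no flip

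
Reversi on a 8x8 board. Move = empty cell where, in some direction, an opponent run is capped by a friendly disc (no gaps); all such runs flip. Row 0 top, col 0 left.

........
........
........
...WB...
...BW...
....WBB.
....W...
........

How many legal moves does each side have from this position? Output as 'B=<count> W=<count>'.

-- B to move --
(2,2): flips 2 -> legal
(2,3): flips 1 -> legal
(2,4): no bracket -> illegal
(3,2): flips 1 -> legal
(3,5): no bracket -> illegal
(4,2): no bracket -> illegal
(4,5): flips 1 -> legal
(5,3): flips 1 -> legal
(6,3): no bracket -> illegal
(6,5): flips 1 -> legal
(7,3): flips 1 -> legal
(7,4): flips 3 -> legal
(7,5): no bracket -> illegal
B mobility = 8
-- W to move --
(2,3): no bracket -> illegal
(2,4): flips 1 -> legal
(2,5): no bracket -> illegal
(3,2): flips 1 -> legal
(3,5): flips 1 -> legal
(4,2): flips 1 -> legal
(4,5): no bracket -> illegal
(4,6): flips 1 -> legal
(4,7): no bracket -> illegal
(5,2): no bracket -> illegal
(5,3): flips 1 -> legal
(5,7): flips 2 -> legal
(6,5): no bracket -> illegal
(6,6): flips 1 -> legal
(6,7): no bracket -> illegal
W mobility = 8

Answer: B=8 W=8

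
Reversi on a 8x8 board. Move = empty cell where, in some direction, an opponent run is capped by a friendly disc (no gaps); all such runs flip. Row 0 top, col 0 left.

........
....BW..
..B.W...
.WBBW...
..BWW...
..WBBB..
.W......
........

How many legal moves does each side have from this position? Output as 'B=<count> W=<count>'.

-- B to move --
(0,4): no bracket -> illegal
(0,5): no bracket -> illegal
(0,6): flips 2 -> legal
(1,3): no bracket -> illegal
(1,6): flips 1 -> legal
(2,0): flips 1 -> legal
(2,1): no bracket -> illegal
(2,3): no bracket -> illegal
(2,5): no bracket -> illegal
(2,6): no bracket -> illegal
(3,0): flips 1 -> legal
(3,5): flips 2 -> legal
(4,0): flips 1 -> legal
(4,1): no bracket -> illegal
(4,5): flips 2 -> legal
(5,0): no bracket -> illegal
(5,1): flips 1 -> legal
(6,0): no bracket -> illegal
(6,2): flips 1 -> legal
(6,3): no bracket -> illegal
(7,0): no bracket -> illegal
(7,1): no bracket -> illegal
(7,2): no bracket -> illegal
B mobility = 9
-- W to move --
(0,3): no bracket -> illegal
(0,4): flips 1 -> legal
(0,5): no bracket -> illegal
(1,1): flips 2 -> legal
(1,2): flips 3 -> legal
(1,3): flips 2 -> legal
(2,1): flips 1 -> legal
(2,3): flips 1 -> legal
(2,5): no bracket -> illegal
(4,1): flips 1 -> legal
(4,5): no bracket -> illegal
(4,6): no bracket -> illegal
(5,1): flips 2 -> legal
(5,6): flips 3 -> legal
(6,2): flips 1 -> legal
(6,3): flips 1 -> legal
(6,4): flips 3 -> legal
(6,5): flips 1 -> legal
(6,6): flips 1 -> legal
W mobility = 14

Answer: B=9 W=14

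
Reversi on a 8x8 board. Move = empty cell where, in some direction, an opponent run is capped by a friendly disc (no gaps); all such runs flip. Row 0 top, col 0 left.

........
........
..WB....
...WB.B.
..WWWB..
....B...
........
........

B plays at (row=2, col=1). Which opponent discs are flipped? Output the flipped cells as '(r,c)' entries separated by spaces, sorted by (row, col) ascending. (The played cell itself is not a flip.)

Answer: (2,2)

Derivation:
Dir NW: first cell '.' (not opp) -> no flip
Dir N: first cell '.' (not opp) -> no flip
Dir NE: first cell '.' (not opp) -> no flip
Dir W: first cell '.' (not opp) -> no flip
Dir E: opp run (2,2) capped by B -> flip
Dir SW: first cell '.' (not opp) -> no flip
Dir S: first cell '.' (not opp) -> no flip
Dir SE: first cell '.' (not opp) -> no flip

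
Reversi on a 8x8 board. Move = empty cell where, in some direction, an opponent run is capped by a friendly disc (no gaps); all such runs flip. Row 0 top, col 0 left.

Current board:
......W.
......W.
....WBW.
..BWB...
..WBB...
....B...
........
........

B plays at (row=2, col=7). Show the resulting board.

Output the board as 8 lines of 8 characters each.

Place B at (2,7); scan 8 dirs for brackets.
Dir NW: opp run (1,6), next='.' -> no flip
Dir N: first cell '.' (not opp) -> no flip
Dir NE: edge -> no flip
Dir W: opp run (2,6) capped by B -> flip
Dir E: edge -> no flip
Dir SW: first cell '.' (not opp) -> no flip
Dir S: first cell '.' (not opp) -> no flip
Dir SE: edge -> no flip
All flips: (2,6)

Answer: ......W.
......W.
....WBBB
..BWB...
..WBB...
....B...
........
........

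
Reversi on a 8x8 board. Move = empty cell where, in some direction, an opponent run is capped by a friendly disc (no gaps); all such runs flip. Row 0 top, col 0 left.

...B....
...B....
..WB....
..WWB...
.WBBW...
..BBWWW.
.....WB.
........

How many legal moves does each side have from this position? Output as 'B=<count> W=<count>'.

Answer: B=14 W=10

Derivation:
-- B to move --
(1,1): flips 4 -> legal
(1,2): flips 2 -> legal
(2,1): flips 2 -> legal
(2,4): flips 1 -> legal
(3,0): flips 1 -> legal
(3,1): flips 3 -> legal
(3,5): flips 1 -> legal
(4,0): flips 1 -> legal
(4,5): flips 1 -> legal
(4,6): flips 1 -> legal
(4,7): no bracket -> illegal
(5,0): flips 2 -> legal
(5,1): no bracket -> illegal
(5,7): flips 3 -> legal
(6,3): no bracket -> illegal
(6,4): flips 3 -> legal
(6,7): no bracket -> illegal
(7,4): no bracket -> illegal
(7,5): no bracket -> illegal
(7,6): flips 2 -> legal
B mobility = 14
-- W to move --
(0,2): no bracket -> illegal
(0,4): flips 1 -> legal
(1,2): no bracket -> illegal
(1,4): flips 1 -> legal
(2,4): flips 2 -> legal
(2,5): no bracket -> illegal
(3,1): no bracket -> illegal
(3,5): flips 1 -> legal
(4,5): no bracket -> illegal
(5,1): flips 3 -> legal
(5,7): no bracket -> illegal
(6,1): no bracket -> illegal
(6,2): flips 3 -> legal
(6,3): flips 3 -> legal
(6,4): no bracket -> illegal
(6,7): flips 1 -> legal
(7,5): no bracket -> illegal
(7,6): flips 1 -> legal
(7,7): flips 1 -> legal
W mobility = 10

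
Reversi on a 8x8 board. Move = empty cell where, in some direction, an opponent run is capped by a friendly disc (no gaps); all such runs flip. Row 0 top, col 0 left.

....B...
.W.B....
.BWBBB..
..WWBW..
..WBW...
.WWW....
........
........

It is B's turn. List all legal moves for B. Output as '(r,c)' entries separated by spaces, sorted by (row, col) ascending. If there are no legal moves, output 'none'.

Answer: (0,1) (3,1) (3,6) (4,1) (4,5) (4,6) (5,4) (6,0) (6,1) (6,3)

Derivation:
(0,0): no bracket -> illegal
(0,1): flips 1 -> legal
(0,2): no bracket -> illegal
(1,0): no bracket -> illegal
(1,2): no bracket -> illegal
(2,0): no bracket -> illegal
(2,6): no bracket -> illegal
(3,1): flips 3 -> legal
(3,6): flips 1 -> legal
(4,0): no bracket -> illegal
(4,1): flips 2 -> legal
(4,5): flips 2 -> legal
(4,6): flips 1 -> legal
(5,0): no bracket -> illegal
(5,4): flips 1 -> legal
(5,5): no bracket -> illegal
(6,0): flips 3 -> legal
(6,1): flips 1 -> legal
(6,2): no bracket -> illegal
(6,3): flips 1 -> legal
(6,4): no bracket -> illegal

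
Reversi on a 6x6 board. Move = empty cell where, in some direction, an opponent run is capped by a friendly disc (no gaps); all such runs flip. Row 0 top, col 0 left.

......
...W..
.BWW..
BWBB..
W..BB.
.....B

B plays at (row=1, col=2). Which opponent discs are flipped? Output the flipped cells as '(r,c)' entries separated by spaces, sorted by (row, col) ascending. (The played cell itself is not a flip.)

Dir NW: first cell '.' (not opp) -> no flip
Dir N: first cell '.' (not opp) -> no flip
Dir NE: first cell '.' (not opp) -> no flip
Dir W: first cell '.' (not opp) -> no flip
Dir E: opp run (1,3), next='.' -> no flip
Dir SW: first cell 'B' (not opp) -> no flip
Dir S: opp run (2,2) capped by B -> flip
Dir SE: opp run (2,3), next='.' -> no flip

Answer: (2,2)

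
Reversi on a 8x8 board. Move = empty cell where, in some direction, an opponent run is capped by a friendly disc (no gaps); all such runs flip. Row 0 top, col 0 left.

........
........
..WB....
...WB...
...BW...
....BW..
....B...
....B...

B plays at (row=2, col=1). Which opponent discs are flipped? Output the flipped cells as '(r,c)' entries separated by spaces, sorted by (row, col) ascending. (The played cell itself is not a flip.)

Answer: (2,2)

Derivation:
Dir NW: first cell '.' (not opp) -> no flip
Dir N: first cell '.' (not opp) -> no flip
Dir NE: first cell '.' (not opp) -> no flip
Dir W: first cell '.' (not opp) -> no flip
Dir E: opp run (2,2) capped by B -> flip
Dir SW: first cell '.' (not opp) -> no flip
Dir S: first cell '.' (not opp) -> no flip
Dir SE: first cell '.' (not opp) -> no flip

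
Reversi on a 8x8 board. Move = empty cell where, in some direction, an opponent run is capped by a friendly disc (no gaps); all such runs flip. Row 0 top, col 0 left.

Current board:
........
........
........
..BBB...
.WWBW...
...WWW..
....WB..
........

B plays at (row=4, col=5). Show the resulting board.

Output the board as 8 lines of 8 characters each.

Answer: ........
........
........
..BBB...
.WWBBB..
...WWB..
....WB..
........

Derivation:
Place B at (4,5); scan 8 dirs for brackets.
Dir NW: first cell 'B' (not opp) -> no flip
Dir N: first cell '.' (not opp) -> no flip
Dir NE: first cell '.' (not opp) -> no flip
Dir W: opp run (4,4) capped by B -> flip
Dir E: first cell '.' (not opp) -> no flip
Dir SW: opp run (5,4), next='.' -> no flip
Dir S: opp run (5,5) capped by B -> flip
Dir SE: first cell '.' (not opp) -> no flip
All flips: (4,4) (5,5)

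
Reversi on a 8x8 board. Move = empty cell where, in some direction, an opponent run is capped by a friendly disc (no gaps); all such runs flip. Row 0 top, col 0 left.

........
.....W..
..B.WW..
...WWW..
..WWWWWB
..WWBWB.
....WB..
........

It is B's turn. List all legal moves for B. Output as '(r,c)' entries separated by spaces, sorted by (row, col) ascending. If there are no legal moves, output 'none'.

(0,4): no bracket -> illegal
(0,5): flips 5 -> legal
(0,6): no bracket -> illegal
(1,3): no bracket -> illegal
(1,4): flips 3 -> legal
(1,6): no bracket -> illegal
(2,3): flips 2 -> legal
(2,6): no bracket -> illegal
(3,1): no bracket -> illegal
(3,2): flips 1 -> legal
(3,6): flips 2 -> legal
(3,7): no bracket -> illegal
(4,1): flips 5 -> legal
(5,1): flips 2 -> legal
(5,7): no bracket -> illegal
(6,1): no bracket -> illegal
(6,2): no bracket -> illegal
(6,3): flips 1 -> legal
(6,6): flips 3 -> legal
(7,3): no bracket -> illegal
(7,4): flips 1 -> legal
(7,5): no bracket -> illegal

Answer: (0,5) (1,4) (2,3) (3,2) (3,6) (4,1) (5,1) (6,3) (6,6) (7,4)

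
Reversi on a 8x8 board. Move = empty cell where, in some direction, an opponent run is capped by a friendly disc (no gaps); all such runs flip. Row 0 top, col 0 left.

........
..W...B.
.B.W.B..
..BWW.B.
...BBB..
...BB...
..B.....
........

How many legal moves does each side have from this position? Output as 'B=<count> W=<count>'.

Answer: B=7 W=9

Derivation:
-- B to move --
(0,1): flips 3 -> legal
(0,2): no bracket -> illegal
(0,3): flips 1 -> legal
(1,1): no bracket -> illegal
(1,3): flips 2 -> legal
(1,4): flips 1 -> legal
(2,2): flips 1 -> legal
(2,4): flips 1 -> legal
(3,5): flips 2 -> legal
(4,2): no bracket -> illegal
B mobility = 7
-- W to move --
(0,5): no bracket -> illegal
(0,6): no bracket -> illegal
(0,7): flips 2 -> legal
(1,0): no bracket -> illegal
(1,1): no bracket -> illegal
(1,4): no bracket -> illegal
(1,5): no bracket -> illegal
(1,7): no bracket -> illegal
(2,0): no bracket -> illegal
(2,2): no bracket -> illegal
(2,4): no bracket -> illegal
(2,6): no bracket -> illegal
(2,7): no bracket -> illegal
(3,0): flips 1 -> legal
(3,1): flips 1 -> legal
(3,5): no bracket -> illegal
(3,7): no bracket -> illegal
(4,1): flips 1 -> legal
(4,2): no bracket -> illegal
(4,6): no bracket -> illegal
(4,7): no bracket -> illegal
(5,1): no bracket -> illegal
(5,2): flips 1 -> legal
(5,5): flips 1 -> legal
(5,6): flips 1 -> legal
(6,1): no bracket -> illegal
(6,3): flips 2 -> legal
(6,4): flips 2 -> legal
(6,5): no bracket -> illegal
(7,1): no bracket -> illegal
(7,2): no bracket -> illegal
(7,3): no bracket -> illegal
W mobility = 9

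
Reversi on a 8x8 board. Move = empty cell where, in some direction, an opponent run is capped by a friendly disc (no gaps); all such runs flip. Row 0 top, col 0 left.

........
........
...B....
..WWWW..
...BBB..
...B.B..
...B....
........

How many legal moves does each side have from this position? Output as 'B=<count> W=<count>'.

-- B to move --
(2,1): flips 1 -> legal
(2,2): flips 1 -> legal
(2,4): flips 1 -> legal
(2,5): flips 2 -> legal
(2,6): flips 1 -> legal
(3,1): no bracket -> illegal
(3,6): no bracket -> illegal
(4,1): flips 1 -> legal
(4,2): no bracket -> illegal
(4,6): no bracket -> illegal
B mobility = 6
-- W to move --
(1,2): flips 1 -> legal
(1,3): flips 1 -> legal
(1,4): flips 1 -> legal
(2,2): no bracket -> illegal
(2,4): no bracket -> illegal
(3,6): no bracket -> illegal
(4,2): no bracket -> illegal
(4,6): no bracket -> illegal
(5,2): flips 1 -> legal
(5,4): flips 2 -> legal
(5,6): flips 1 -> legal
(6,2): flips 2 -> legal
(6,4): no bracket -> illegal
(6,5): flips 2 -> legal
(6,6): flips 2 -> legal
(7,2): no bracket -> illegal
(7,3): flips 3 -> legal
(7,4): no bracket -> illegal
W mobility = 10

Answer: B=6 W=10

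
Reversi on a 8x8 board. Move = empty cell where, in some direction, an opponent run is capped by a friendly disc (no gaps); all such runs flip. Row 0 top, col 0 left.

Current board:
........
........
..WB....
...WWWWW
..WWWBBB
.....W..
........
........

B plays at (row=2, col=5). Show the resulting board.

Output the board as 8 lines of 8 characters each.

Place B at (2,5); scan 8 dirs for brackets.
Dir NW: first cell '.' (not opp) -> no flip
Dir N: first cell '.' (not opp) -> no flip
Dir NE: first cell '.' (not opp) -> no flip
Dir W: first cell '.' (not opp) -> no flip
Dir E: first cell '.' (not opp) -> no flip
Dir SW: opp run (3,4) (4,3), next='.' -> no flip
Dir S: opp run (3,5) capped by B -> flip
Dir SE: opp run (3,6) capped by B -> flip
All flips: (3,5) (3,6)

Answer: ........
........
..WB.B..
...WWBBW
..WWWBBB
.....W..
........
........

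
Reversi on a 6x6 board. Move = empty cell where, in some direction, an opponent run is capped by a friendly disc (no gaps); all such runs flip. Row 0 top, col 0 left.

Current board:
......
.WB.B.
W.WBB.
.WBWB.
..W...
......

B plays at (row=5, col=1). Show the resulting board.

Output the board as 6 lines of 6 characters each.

Place B at (5,1); scan 8 dirs for brackets.
Dir NW: first cell '.' (not opp) -> no flip
Dir N: first cell '.' (not opp) -> no flip
Dir NE: opp run (4,2) (3,3) capped by B -> flip
Dir W: first cell '.' (not opp) -> no flip
Dir E: first cell '.' (not opp) -> no flip
Dir SW: edge -> no flip
Dir S: edge -> no flip
Dir SE: edge -> no flip
All flips: (3,3) (4,2)

Answer: ......
.WB.B.
W.WBB.
.WBBB.
..B...
.B....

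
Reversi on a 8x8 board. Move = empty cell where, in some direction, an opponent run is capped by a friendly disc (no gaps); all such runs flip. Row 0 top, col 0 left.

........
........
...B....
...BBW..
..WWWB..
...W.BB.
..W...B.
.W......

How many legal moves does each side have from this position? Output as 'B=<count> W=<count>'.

Answer: B=7 W=8

Derivation:
-- B to move --
(2,4): no bracket -> illegal
(2,5): flips 1 -> legal
(2,6): no bracket -> illegal
(3,1): no bracket -> illegal
(3,2): no bracket -> illegal
(3,6): flips 1 -> legal
(4,1): flips 3 -> legal
(4,6): no bracket -> illegal
(5,1): flips 1 -> legal
(5,2): flips 1 -> legal
(5,4): flips 1 -> legal
(6,0): no bracket -> illegal
(6,1): no bracket -> illegal
(6,3): flips 2 -> legal
(6,4): no bracket -> illegal
(7,0): no bracket -> illegal
(7,2): no bracket -> illegal
(7,3): no bracket -> illegal
B mobility = 7
-- W to move --
(1,2): no bracket -> illegal
(1,3): flips 2 -> legal
(1,4): no bracket -> illegal
(2,2): flips 1 -> legal
(2,4): flips 2 -> legal
(2,5): flips 1 -> legal
(3,2): flips 2 -> legal
(3,6): no bracket -> illegal
(4,6): flips 1 -> legal
(4,7): no bracket -> illegal
(5,4): no bracket -> illegal
(5,7): no bracket -> illegal
(6,4): no bracket -> illegal
(6,5): flips 2 -> legal
(6,7): no bracket -> illegal
(7,5): no bracket -> illegal
(7,6): no bracket -> illegal
(7,7): flips 2 -> legal
W mobility = 8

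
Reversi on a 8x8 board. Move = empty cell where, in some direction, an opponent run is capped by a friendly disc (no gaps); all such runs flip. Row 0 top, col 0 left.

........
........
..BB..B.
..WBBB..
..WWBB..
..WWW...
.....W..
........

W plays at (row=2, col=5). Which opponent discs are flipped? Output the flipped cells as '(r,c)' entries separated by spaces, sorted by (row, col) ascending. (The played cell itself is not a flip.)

Answer: (3,4)

Derivation:
Dir NW: first cell '.' (not opp) -> no flip
Dir N: first cell '.' (not opp) -> no flip
Dir NE: first cell '.' (not opp) -> no flip
Dir W: first cell '.' (not opp) -> no flip
Dir E: opp run (2,6), next='.' -> no flip
Dir SW: opp run (3,4) capped by W -> flip
Dir S: opp run (3,5) (4,5), next='.' -> no flip
Dir SE: first cell '.' (not opp) -> no flip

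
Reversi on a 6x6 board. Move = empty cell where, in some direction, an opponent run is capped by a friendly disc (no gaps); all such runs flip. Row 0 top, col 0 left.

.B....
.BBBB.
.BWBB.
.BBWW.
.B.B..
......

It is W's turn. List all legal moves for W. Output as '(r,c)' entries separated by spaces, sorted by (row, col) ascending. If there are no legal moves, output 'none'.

(0,0): flips 1 -> legal
(0,2): flips 1 -> legal
(0,3): flips 2 -> legal
(0,4): flips 3 -> legal
(0,5): no bracket -> illegal
(1,0): no bracket -> illegal
(1,5): flips 1 -> legal
(2,0): flips 1 -> legal
(2,5): flips 2 -> legal
(3,0): flips 2 -> legal
(3,5): no bracket -> illegal
(4,0): flips 1 -> legal
(4,2): flips 1 -> legal
(4,4): no bracket -> illegal
(5,0): no bracket -> illegal
(5,1): no bracket -> illegal
(5,2): flips 1 -> legal
(5,3): flips 1 -> legal
(5,4): no bracket -> illegal

Answer: (0,0) (0,2) (0,3) (0,4) (1,5) (2,0) (2,5) (3,0) (4,0) (4,2) (5,2) (5,3)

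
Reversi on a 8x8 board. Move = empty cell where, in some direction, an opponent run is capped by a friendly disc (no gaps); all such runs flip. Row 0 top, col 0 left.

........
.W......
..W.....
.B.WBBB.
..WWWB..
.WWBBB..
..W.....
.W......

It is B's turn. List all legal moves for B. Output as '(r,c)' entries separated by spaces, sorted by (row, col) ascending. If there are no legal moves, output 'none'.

Answer: (0,0) (1,3) (2,3) (3,2) (4,1) (5,0) (6,1)

Derivation:
(0,0): flips 4 -> legal
(0,1): no bracket -> illegal
(0,2): no bracket -> illegal
(1,0): no bracket -> illegal
(1,2): no bracket -> illegal
(1,3): flips 1 -> legal
(2,0): no bracket -> illegal
(2,1): no bracket -> illegal
(2,3): flips 2 -> legal
(2,4): no bracket -> illegal
(3,2): flips 2 -> legal
(4,0): no bracket -> illegal
(4,1): flips 3 -> legal
(5,0): flips 2 -> legal
(6,0): no bracket -> illegal
(6,1): flips 2 -> legal
(6,3): no bracket -> illegal
(7,0): no bracket -> illegal
(7,2): no bracket -> illegal
(7,3): no bracket -> illegal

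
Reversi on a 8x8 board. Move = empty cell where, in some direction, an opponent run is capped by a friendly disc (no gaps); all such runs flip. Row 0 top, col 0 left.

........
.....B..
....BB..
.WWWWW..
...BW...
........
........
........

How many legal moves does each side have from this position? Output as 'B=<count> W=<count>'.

-- B to move --
(2,0): no bracket -> illegal
(2,1): flips 1 -> legal
(2,2): no bracket -> illegal
(2,3): flips 1 -> legal
(2,6): no bracket -> illegal
(3,0): no bracket -> illegal
(3,6): no bracket -> illegal
(4,0): no bracket -> illegal
(4,1): no bracket -> illegal
(4,2): flips 1 -> legal
(4,5): flips 2 -> legal
(4,6): flips 1 -> legal
(5,3): no bracket -> illegal
(5,4): flips 2 -> legal
(5,5): no bracket -> illegal
B mobility = 6
-- W to move --
(0,4): no bracket -> illegal
(0,5): flips 2 -> legal
(0,6): flips 2 -> legal
(1,3): flips 1 -> legal
(1,4): flips 1 -> legal
(1,6): flips 1 -> legal
(2,3): no bracket -> illegal
(2,6): no bracket -> illegal
(3,6): no bracket -> illegal
(4,2): flips 1 -> legal
(5,2): flips 1 -> legal
(5,3): flips 1 -> legal
(5,4): flips 1 -> legal
W mobility = 9

Answer: B=6 W=9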